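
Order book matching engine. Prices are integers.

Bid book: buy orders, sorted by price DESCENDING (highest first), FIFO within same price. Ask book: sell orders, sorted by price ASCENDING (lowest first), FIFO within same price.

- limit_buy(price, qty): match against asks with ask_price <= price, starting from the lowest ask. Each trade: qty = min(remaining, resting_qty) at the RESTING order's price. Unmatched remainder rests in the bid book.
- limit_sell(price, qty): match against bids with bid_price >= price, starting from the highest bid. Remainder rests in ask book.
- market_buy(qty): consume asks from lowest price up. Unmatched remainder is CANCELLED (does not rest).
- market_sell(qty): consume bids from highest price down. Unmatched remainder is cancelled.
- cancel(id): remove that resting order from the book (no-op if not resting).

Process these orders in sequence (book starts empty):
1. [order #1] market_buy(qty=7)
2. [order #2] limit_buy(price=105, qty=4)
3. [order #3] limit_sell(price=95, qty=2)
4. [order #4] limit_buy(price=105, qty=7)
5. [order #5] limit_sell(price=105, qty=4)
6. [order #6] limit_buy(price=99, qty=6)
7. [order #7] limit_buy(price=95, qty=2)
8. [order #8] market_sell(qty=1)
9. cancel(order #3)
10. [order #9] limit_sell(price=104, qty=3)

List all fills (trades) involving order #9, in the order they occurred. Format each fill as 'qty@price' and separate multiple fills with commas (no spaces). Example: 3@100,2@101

Answer: 3@105

Derivation:
After op 1 [order #1] market_buy(qty=7): fills=none; bids=[-] asks=[-]
After op 2 [order #2] limit_buy(price=105, qty=4): fills=none; bids=[#2:4@105] asks=[-]
After op 3 [order #3] limit_sell(price=95, qty=2): fills=#2x#3:2@105; bids=[#2:2@105] asks=[-]
After op 4 [order #4] limit_buy(price=105, qty=7): fills=none; bids=[#2:2@105 #4:7@105] asks=[-]
After op 5 [order #5] limit_sell(price=105, qty=4): fills=#2x#5:2@105 #4x#5:2@105; bids=[#4:5@105] asks=[-]
After op 6 [order #6] limit_buy(price=99, qty=6): fills=none; bids=[#4:5@105 #6:6@99] asks=[-]
After op 7 [order #7] limit_buy(price=95, qty=2): fills=none; bids=[#4:5@105 #6:6@99 #7:2@95] asks=[-]
After op 8 [order #8] market_sell(qty=1): fills=#4x#8:1@105; bids=[#4:4@105 #6:6@99 #7:2@95] asks=[-]
After op 9 cancel(order #3): fills=none; bids=[#4:4@105 #6:6@99 #7:2@95] asks=[-]
After op 10 [order #9] limit_sell(price=104, qty=3): fills=#4x#9:3@105; bids=[#4:1@105 #6:6@99 #7:2@95] asks=[-]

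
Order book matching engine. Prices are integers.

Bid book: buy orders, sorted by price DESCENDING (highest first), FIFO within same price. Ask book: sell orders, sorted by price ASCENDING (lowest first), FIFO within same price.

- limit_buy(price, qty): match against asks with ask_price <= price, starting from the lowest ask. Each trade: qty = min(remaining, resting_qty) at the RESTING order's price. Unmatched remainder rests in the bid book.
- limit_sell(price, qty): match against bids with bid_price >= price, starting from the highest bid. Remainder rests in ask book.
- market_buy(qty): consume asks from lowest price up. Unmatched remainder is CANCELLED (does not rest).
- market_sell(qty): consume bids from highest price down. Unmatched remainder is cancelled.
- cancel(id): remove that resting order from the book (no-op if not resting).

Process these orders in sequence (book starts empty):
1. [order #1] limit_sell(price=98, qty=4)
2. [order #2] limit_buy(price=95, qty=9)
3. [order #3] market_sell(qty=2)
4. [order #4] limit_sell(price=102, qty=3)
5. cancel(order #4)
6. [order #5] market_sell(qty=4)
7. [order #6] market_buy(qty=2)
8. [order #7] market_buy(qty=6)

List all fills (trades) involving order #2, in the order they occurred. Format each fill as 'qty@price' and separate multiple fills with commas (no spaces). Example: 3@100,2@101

After op 1 [order #1] limit_sell(price=98, qty=4): fills=none; bids=[-] asks=[#1:4@98]
After op 2 [order #2] limit_buy(price=95, qty=9): fills=none; bids=[#2:9@95] asks=[#1:4@98]
After op 3 [order #3] market_sell(qty=2): fills=#2x#3:2@95; bids=[#2:7@95] asks=[#1:4@98]
After op 4 [order #4] limit_sell(price=102, qty=3): fills=none; bids=[#2:7@95] asks=[#1:4@98 #4:3@102]
After op 5 cancel(order #4): fills=none; bids=[#2:7@95] asks=[#1:4@98]
After op 6 [order #5] market_sell(qty=4): fills=#2x#5:4@95; bids=[#2:3@95] asks=[#1:4@98]
After op 7 [order #6] market_buy(qty=2): fills=#6x#1:2@98; bids=[#2:3@95] asks=[#1:2@98]
After op 8 [order #7] market_buy(qty=6): fills=#7x#1:2@98; bids=[#2:3@95] asks=[-]

Answer: 2@95,4@95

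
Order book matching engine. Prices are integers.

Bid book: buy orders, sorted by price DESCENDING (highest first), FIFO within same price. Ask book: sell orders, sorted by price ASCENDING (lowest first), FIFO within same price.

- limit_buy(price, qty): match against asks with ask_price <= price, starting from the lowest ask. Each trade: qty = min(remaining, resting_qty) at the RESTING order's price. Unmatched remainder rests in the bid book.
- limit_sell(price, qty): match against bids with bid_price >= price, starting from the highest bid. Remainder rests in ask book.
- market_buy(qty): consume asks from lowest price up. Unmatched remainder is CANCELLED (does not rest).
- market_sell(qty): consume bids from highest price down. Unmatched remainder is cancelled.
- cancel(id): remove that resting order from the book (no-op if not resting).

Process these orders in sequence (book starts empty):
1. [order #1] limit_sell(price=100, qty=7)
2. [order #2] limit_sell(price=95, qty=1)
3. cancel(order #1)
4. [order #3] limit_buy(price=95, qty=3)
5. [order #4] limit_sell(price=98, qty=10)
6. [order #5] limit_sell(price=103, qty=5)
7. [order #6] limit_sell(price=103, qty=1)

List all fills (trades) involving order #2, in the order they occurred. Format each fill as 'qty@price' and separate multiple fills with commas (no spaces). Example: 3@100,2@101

Answer: 1@95

Derivation:
After op 1 [order #1] limit_sell(price=100, qty=7): fills=none; bids=[-] asks=[#1:7@100]
After op 2 [order #2] limit_sell(price=95, qty=1): fills=none; bids=[-] asks=[#2:1@95 #1:7@100]
After op 3 cancel(order #1): fills=none; bids=[-] asks=[#2:1@95]
After op 4 [order #3] limit_buy(price=95, qty=3): fills=#3x#2:1@95; bids=[#3:2@95] asks=[-]
After op 5 [order #4] limit_sell(price=98, qty=10): fills=none; bids=[#3:2@95] asks=[#4:10@98]
After op 6 [order #5] limit_sell(price=103, qty=5): fills=none; bids=[#3:2@95] asks=[#4:10@98 #5:5@103]
After op 7 [order #6] limit_sell(price=103, qty=1): fills=none; bids=[#3:2@95] asks=[#4:10@98 #5:5@103 #6:1@103]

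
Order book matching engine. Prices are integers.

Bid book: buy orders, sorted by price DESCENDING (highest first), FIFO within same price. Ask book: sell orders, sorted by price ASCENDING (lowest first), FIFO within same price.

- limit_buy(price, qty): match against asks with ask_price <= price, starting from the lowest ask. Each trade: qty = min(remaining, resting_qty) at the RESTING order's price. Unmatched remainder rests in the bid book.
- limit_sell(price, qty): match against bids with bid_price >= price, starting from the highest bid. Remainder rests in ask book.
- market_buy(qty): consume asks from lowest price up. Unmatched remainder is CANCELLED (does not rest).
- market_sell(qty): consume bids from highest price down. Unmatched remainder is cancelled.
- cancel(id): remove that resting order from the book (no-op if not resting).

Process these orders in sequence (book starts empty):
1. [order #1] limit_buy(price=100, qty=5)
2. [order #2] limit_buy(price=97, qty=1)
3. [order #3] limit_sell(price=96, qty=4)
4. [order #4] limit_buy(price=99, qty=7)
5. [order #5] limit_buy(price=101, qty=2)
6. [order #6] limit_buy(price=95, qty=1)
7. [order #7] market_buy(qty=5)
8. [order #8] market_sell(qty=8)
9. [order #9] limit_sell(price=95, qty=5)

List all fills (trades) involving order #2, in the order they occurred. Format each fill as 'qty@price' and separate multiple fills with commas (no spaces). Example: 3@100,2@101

Answer: 1@97

Derivation:
After op 1 [order #1] limit_buy(price=100, qty=5): fills=none; bids=[#1:5@100] asks=[-]
After op 2 [order #2] limit_buy(price=97, qty=1): fills=none; bids=[#1:5@100 #2:1@97] asks=[-]
After op 3 [order #3] limit_sell(price=96, qty=4): fills=#1x#3:4@100; bids=[#1:1@100 #2:1@97] asks=[-]
After op 4 [order #4] limit_buy(price=99, qty=7): fills=none; bids=[#1:1@100 #4:7@99 #2:1@97] asks=[-]
After op 5 [order #5] limit_buy(price=101, qty=2): fills=none; bids=[#5:2@101 #1:1@100 #4:7@99 #2:1@97] asks=[-]
After op 6 [order #6] limit_buy(price=95, qty=1): fills=none; bids=[#5:2@101 #1:1@100 #4:7@99 #2:1@97 #6:1@95] asks=[-]
After op 7 [order #7] market_buy(qty=5): fills=none; bids=[#5:2@101 #1:1@100 #4:7@99 #2:1@97 #6:1@95] asks=[-]
After op 8 [order #8] market_sell(qty=8): fills=#5x#8:2@101 #1x#8:1@100 #4x#8:5@99; bids=[#4:2@99 #2:1@97 #6:1@95] asks=[-]
After op 9 [order #9] limit_sell(price=95, qty=5): fills=#4x#9:2@99 #2x#9:1@97 #6x#9:1@95; bids=[-] asks=[#9:1@95]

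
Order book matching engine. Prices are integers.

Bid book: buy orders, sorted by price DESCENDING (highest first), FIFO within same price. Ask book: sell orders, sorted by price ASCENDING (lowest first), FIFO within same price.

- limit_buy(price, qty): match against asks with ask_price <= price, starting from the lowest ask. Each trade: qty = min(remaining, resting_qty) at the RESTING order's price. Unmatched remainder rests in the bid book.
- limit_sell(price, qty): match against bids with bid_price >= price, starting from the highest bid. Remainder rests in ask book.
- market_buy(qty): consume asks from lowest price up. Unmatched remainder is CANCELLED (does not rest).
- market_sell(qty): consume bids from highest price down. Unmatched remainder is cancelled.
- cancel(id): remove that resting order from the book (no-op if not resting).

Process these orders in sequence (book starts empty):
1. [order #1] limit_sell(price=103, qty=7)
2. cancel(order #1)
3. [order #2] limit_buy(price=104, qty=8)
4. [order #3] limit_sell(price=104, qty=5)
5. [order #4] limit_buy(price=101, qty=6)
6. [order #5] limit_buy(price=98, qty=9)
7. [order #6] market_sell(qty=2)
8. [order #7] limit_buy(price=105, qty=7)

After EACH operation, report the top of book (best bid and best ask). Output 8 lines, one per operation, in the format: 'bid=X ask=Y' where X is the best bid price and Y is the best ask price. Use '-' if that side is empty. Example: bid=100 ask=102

Answer: bid=- ask=103
bid=- ask=-
bid=104 ask=-
bid=104 ask=-
bid=104 ask=-
bid=104 ask=-
bid=104 ask=-
bid=105 ask=-

Derivation:
After op 1 [order #1] limit_sell(price=103, qty=7): fills=none; bids=[-] asks=[#1:7@103]
After op 2 cancel(order #1): fills=none; bids=[-] asks=[-]
After op 3 [order #2] limit_buy(price=104, qty=8): fills=none; bids=[#2:8@104] asks=[-]
After op 4 [order #3] limit_sell(price=104, qty=5): fills=#2x#3:5@104; bids=[#2:3@104] asks=[-]
After op 5 [order #4] limit_buy(price=101, qty=6): fills=none; bids=[#2:3@104 #4:6@101] asks=[-]
After op 6 [order #5] limit_buy(price=98, qty=9): fills=none; bids=[#2:3@104 #4:6@101 #5:9@98] asks=[-]
After op 7 [order #6] market_sell(qty=2): fills=#2x#6:2@104; bids=[#2:1@104 #4:6@101 #5:9@98] asks=[-]
After op 8 [order #7] limit_buy(price=105, qty=7): fills=none; bids=[#7:7@105 #2:1@104 #4:6@101 #5:9@98] asks=[-]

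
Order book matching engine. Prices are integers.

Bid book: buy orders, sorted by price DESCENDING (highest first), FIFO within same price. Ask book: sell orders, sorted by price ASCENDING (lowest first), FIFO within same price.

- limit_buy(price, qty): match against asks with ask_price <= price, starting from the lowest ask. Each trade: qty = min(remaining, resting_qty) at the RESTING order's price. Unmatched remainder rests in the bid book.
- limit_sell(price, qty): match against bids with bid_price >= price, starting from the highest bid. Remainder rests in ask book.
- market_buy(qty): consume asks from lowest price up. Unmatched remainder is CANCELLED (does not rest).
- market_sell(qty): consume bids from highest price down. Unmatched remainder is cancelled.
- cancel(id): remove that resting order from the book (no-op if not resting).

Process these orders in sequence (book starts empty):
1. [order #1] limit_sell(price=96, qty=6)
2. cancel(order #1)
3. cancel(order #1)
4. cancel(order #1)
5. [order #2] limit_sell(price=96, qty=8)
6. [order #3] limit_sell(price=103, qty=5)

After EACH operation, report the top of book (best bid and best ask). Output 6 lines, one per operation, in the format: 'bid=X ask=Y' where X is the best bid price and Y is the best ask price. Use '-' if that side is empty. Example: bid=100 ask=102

Answer: bid=- ask=96
bid=- ask=-
bid=- ask=-
bid=- ask=-
bid=- ask=96
bid=- ask=96

Derivation:
After op 1 [order #1] limit_sell(price=96, qty=6): fills=none; bids=[-] asks=[#1:6@96]
After op 2 cancel(order #1): fills=none; bids=[-] asks=[-]
After op 3 cancel(order #1): fills=none; bids=[-] asks=[-]
After op 4 cancel(order #1): fills=none; bids=[-] asks=[-]
After op 5 [order #2] limit_sell(price=96, qty=8): fills=none; bids=[-] asks=[#2:8@96]
After op 6 [order #3] limit_sell(price=103, qty=5): fills=none; bids=[-] asks=[#2:8@96 #3:5@103]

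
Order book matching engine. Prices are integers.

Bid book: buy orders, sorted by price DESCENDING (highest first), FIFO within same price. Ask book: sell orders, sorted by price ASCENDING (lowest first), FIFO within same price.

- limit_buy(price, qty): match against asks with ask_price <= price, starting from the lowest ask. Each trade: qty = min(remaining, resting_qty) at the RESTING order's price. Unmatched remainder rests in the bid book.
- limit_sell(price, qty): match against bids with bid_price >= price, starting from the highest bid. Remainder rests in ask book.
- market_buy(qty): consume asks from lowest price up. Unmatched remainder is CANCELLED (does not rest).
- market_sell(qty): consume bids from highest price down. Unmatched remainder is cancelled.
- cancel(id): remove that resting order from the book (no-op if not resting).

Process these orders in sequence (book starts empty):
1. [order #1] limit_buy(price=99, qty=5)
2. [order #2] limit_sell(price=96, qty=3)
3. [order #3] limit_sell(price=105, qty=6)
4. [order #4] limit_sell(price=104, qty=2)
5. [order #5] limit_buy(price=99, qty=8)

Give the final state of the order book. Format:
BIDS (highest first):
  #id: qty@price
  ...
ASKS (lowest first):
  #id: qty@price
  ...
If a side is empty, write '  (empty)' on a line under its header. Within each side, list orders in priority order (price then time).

Answer: BIDS (highest first):
  #1: 2@99
  #5: 8@99
ASKS (lowest first):
  #4: 2@104
  #3: 6@105

Derivation:
After op 1 [order #1] limit_buy(price=99, qty=5): fills=none; bids=[#1:5@99] asks=[-]
After op 2 [order #2] limit_sell(price=96, qty=3): fills=#1x#2:3@99; bids=[#1:2@99] asks=[-]
After op 3 [order #3] limit_sell(price=105, qty=6): fills=none; bids=[#1:2@99] asks=[#3:6@105]
After op 4 [order #4] limit_sell(price=104, qty=2): fills=none; bids=[#1:2@99] asks=[#4:2@104 #3:6@105]
After op 5 [order #5] limit_buy(price=99, qty=8): fills=none; bids=[#1:2@99 #5:8@99] asks=[#4:2@104 #3:6@105]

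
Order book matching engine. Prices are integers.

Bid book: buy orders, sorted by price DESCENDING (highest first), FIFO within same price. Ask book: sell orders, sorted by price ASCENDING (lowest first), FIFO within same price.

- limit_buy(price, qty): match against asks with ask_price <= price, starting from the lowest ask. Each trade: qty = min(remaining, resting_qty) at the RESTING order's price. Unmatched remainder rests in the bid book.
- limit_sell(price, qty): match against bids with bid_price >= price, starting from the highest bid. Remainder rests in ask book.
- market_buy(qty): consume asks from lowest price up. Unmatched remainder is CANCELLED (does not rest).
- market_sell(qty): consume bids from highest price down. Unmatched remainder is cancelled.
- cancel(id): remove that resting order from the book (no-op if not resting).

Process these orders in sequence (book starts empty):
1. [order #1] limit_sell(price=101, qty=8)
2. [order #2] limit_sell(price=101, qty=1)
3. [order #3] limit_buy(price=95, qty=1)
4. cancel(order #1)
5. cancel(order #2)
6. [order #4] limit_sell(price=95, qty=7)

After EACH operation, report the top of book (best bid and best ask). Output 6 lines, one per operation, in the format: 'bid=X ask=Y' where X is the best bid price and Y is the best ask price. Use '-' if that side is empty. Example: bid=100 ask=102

After op 1 [order #1] limit_sell(price=101, qty=8): fills=none; bids=[-] asks=[#1:8@101]
After op 2 [order #2] limit_sell(price=101, qty=1): fills=none; bids=[-] asks=[#1:8@101 #2:1@101]
After op 3 [order #3] limit_buy(price=95, qty=1): fills=none; bids=[#3:1@95] asks=[#1:8@101 #2:1@101]
After op 4 cancel(order #1): fills=none; bids=[#3:1@95] asks=[#2:1@101]
After op 5 cancel(order #2): fills=none; bids=[#3:1@95] asks=[-]
After op 6 [order #4] limit_sell(price=95, qty=7): fills=#3x#4:1@95; bids=[-] asks=[#4:6@95]

Answer: bid=- ask=101
bid=- ask=101
bid=95 ask=101
bid=95 ask=101
bid=95 ask=-
bid=- ask=95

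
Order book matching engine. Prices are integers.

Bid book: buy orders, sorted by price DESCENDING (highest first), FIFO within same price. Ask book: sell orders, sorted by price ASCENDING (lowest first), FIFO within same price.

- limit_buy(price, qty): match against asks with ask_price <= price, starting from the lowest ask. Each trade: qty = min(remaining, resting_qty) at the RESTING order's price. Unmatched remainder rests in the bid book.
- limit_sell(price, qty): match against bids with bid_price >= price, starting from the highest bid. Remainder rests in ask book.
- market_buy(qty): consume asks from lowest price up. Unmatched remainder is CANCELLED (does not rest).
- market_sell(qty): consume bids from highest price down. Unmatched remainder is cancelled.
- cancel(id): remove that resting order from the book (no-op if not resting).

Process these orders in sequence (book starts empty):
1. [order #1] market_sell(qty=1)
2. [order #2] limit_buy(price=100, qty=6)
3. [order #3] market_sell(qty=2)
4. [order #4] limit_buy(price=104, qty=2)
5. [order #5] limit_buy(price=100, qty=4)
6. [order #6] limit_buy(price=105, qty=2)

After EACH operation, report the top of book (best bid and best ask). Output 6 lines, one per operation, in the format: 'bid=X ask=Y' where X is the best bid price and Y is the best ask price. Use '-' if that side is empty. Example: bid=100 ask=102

Answer: bid=- ask=-
bid=100 ask=-
bid=100 ask=-
bid=104 ask=-
bid=104 ask=-
bid=105 ask=-

Derivation:
After op 1 [order #1] market_sell(qty=1): fills=none; bids=[-] asks=[-]
After op 2 [order #2] limit_buy(price=100, qty=6): fills=none; bids=[#2:6@100] asks=[-]
After op 3 [order #3] market_sell(qty=2): fills=#2x#3:2@100; bids=[#2:4@100] asks=[-]
After op 4 [order #4] limit_buy(price=104, qty=2): fills=none; bids=[#4:2@104 #2:4@100] asks=[-]
After op 5 [order #5] limit_buy(price=100, qty=4): fills=none; bids=[#4:2@104 #2:4@100 #5:4@100] asks=[-]
After op 6 [order #6] limit_buy(price=105, qty=2): fills=none; bids=[#6:2@105 #4:2@104 #2:4@100 #5:4@100] asks=[-]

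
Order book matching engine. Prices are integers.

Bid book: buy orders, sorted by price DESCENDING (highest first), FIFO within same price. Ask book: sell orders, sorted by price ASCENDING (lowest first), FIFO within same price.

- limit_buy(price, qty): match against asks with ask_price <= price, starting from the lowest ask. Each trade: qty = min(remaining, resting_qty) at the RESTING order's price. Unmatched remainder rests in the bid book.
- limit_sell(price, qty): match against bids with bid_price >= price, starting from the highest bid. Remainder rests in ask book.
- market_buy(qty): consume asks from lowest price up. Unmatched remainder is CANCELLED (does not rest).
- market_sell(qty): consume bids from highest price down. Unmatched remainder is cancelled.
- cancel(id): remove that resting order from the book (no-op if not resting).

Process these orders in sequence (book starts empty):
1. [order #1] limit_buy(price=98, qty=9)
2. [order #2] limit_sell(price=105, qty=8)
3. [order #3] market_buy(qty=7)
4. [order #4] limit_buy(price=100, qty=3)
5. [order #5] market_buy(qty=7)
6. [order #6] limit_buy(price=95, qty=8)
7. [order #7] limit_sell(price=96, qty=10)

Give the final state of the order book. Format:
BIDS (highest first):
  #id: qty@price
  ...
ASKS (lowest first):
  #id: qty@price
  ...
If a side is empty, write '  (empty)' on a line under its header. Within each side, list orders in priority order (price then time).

Answer: BIDS (highest first):
  #1: 2@98
  #6: 8@95
ASKS (lowest first):
  (empty)

Derivation:
After op 1 [order #1] limit_buy(price=98, qty=9): fills=none; bids=[#1:9@98] asks=[-]
After op 2 [order #2] limit_sell(price=105, qty=8): fills=none; bids=[#1:9@98] asks=[#2:8@105]
After op 3 [order #3] market_buy(qty=7): fills=#3x#2:7@105; bids=[#1:9@98] asks=[#2:1@105]
After op 4 [order #4] limit_buy(price=100, qty=3): fills=none; bids=[#4:3@100 #1:9@98] asks=[#2:1@105]
After op 5 [order #5] market_buy(qty=7): fills=#5x#2:1@105; bids=[#4:3@100 #1:9@98] asks=[-]
After op 6 [order #6] limit_buy(price=95, qty=8): fills=none; bids=[#4:3@100 #1:9@98 #6:8@95] asks=[-]
After op 7 [order #7] limit_sell(price=96, qty=10): fills=#4x#7:3@100 #1x#7:7@98; bids=[#1:2@98 #6:8@95] asks=[-]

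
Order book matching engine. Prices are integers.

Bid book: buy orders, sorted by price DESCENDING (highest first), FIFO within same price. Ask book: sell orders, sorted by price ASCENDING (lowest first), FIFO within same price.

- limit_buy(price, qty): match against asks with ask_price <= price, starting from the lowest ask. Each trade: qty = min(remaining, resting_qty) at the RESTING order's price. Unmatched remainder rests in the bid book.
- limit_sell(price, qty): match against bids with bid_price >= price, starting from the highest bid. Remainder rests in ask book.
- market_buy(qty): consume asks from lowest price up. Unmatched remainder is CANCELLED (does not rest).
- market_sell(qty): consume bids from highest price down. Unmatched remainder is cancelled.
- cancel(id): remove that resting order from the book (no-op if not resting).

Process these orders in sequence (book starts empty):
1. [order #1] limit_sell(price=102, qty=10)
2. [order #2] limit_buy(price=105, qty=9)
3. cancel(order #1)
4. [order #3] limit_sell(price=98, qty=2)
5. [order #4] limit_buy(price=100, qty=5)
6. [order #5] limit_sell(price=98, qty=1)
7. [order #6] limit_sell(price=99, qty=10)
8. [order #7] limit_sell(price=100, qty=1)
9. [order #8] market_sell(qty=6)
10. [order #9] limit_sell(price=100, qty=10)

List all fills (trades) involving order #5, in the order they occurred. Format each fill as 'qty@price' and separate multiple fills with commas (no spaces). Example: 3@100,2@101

After op 1 [order #1] limit_sell(price=102, qty=10): fills=none; bids=[-] asks=[#1:10@102]
After op 2 [order #2] limit_buy(price=105, qty=9): fills=#2x#1:9@102; bids=[-] asks=[#1:1@102]
After op 3 cancel(order #1): fills=none; bids=[-] asks=[-]
After op 4 [order #3] limit_sell(price=98, qty=2): fills=none; bids=[-] asks=[#3:2@98]
After op 5 [order #4] limit_buy(price=100, qty=5): fills=#4x#3:2@98; bids=[#4:3@100] asks=[-]
After op 6 [order #5] limit_sell(price=98, qty=1): fills=#4x#5:1@100; bids=[#4:2@100] asks=[-]
After op 7 [order #6] limit_sell(price=99, qty=10): fills=#4x#6:2@100; bids=[-] asks=[#6:8@99]
After op 8 [order #7] limit_sell(price=100, qty=1): fills=none; bids=[-] asks=[#6:8@99 #7:1@100]
After op 9 [order #8] market_sell(qty=6): fills=none; bids=[-] asks=[#6:8@99 #7:1@100]
After op 10 [order #9] limit_sell(price=100, qty=10): fills=none; bids=[-] asks=[#6:8@99 #7:1@100 #9:10@100]

Answer: 1@100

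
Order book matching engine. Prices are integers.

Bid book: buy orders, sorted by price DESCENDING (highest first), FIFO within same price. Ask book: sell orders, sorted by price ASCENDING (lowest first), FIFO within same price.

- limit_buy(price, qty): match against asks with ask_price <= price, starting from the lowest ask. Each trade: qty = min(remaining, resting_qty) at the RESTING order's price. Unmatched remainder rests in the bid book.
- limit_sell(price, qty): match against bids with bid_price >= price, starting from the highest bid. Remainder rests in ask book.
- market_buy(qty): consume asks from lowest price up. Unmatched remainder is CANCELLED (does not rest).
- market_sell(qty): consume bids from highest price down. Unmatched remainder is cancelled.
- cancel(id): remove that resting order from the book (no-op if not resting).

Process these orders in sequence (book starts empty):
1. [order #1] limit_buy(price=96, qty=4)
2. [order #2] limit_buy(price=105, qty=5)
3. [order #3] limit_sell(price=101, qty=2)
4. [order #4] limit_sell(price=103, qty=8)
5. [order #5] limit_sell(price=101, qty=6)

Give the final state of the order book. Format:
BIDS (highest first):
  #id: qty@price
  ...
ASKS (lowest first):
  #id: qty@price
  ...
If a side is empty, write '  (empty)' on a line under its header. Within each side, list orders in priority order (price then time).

After op 1 [order #1] limit_buy(price=96, qty=4): fills=none; bids=[#1:4@96] asks=[-]
After op 2 [order #2] limit_buy(price=105, qty=5): fills=none; bids=[#2:5@105 #1:4@96] asks=[-]
After op 3 [order #3] limit_sell(price=101, qty=2): fills=#2x#3:2@105; bids=[#2:3@105 #1:4@96] asks=[-]
After op 4 [order #4] limit_sell(price=103, qty=8): fills=#2x#4:3@105; bids=[#1:4@96] asks=[#4:5@103]
After op 5 [order #5] limit_sell(price=101, qty=6): fills=none; bids=[#1:4@96] asks=[#5:6@101 #4:5@103]

Answer: BIDS (highest first):
  #1: 4@96
ASKS (lowest first):
  #5: 6@101
  #4: 5@103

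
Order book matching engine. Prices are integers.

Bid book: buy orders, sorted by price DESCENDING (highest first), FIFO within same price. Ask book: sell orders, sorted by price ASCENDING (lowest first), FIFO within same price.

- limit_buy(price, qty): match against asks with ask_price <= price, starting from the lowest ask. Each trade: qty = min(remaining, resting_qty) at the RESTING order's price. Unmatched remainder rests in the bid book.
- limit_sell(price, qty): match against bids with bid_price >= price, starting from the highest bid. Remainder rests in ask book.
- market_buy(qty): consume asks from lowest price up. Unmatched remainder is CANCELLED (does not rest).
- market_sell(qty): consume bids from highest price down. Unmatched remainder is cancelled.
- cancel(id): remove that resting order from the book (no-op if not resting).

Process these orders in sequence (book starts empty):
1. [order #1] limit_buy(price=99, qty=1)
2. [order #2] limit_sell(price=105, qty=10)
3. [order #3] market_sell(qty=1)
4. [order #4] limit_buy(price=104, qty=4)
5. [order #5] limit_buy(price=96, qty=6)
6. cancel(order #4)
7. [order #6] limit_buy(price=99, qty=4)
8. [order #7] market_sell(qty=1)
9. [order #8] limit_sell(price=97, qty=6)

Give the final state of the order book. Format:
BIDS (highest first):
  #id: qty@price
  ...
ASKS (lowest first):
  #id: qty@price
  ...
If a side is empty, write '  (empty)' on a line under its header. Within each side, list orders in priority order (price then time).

Answer: BIDS (highest first):
  #5: 6@96
ASKS (lowest first):
  #8: 3@97
  #2: 10@105

Derivation:
After op 1 [order #1] limit_buy(price=99, qty=1): fills=none; bids=[#1:1@99] asks=[-]
After op 2 [order #2] limit_sell(price=105, qty=10): fills=none; bids=[#1:1@99] asks=[#2:10@105]
After op 3 [order #3] market_sell(qty=1): fills=#1x#3:1@99; bids=[-] asks=[#2:10@105]
After op 4 [order #4] limit_buy(price=104, qty=4): fills=none; bids=[#4:4@104] asks=[#2:10@105]
After op 5 [order #5] limit_buy(price=96, qty=6): fills=none; bids=[#4:4@104 #5:6@96] asks=[#2:10@105]
After op 6 cancel(order #4): fills=none; bids=[#5:6@96] asks=[#2:10@105]
After op 7 [order #6] limit_buy(price=99, qty=4): fills=none; bids=[#6:4@99 #5:6@96] asks=[#2:10@105]
After op 8 [order #7] market_sell(qty=1): fills=#6x#7:1@99; bids=[#6:3@99 #5:6@96] asks=[#2:10@105]
After op 9 [order #8] limit_sell(price=97, qty=6): fills=#6x#8:3@99; bids=[#5:6@96] asks=[#8:3@97 #2:10@105]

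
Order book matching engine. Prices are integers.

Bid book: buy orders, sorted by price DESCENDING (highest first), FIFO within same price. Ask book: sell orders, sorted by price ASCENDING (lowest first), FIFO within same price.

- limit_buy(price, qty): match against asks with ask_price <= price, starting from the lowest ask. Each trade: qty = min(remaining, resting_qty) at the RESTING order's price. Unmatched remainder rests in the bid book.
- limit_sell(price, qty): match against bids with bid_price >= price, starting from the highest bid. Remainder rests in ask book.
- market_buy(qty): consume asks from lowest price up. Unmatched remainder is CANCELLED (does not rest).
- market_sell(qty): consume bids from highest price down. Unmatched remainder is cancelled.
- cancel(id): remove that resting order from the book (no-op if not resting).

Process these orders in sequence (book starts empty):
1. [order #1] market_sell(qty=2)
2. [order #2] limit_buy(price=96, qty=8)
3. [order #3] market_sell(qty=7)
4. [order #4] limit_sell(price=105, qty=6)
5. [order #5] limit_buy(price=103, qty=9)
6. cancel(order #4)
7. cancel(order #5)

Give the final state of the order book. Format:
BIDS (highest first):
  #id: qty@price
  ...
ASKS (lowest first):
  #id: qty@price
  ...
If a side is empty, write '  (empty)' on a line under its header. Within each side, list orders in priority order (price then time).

Answer: BIDS (highest first):
  #2: 1@96
ASKS (lowest first):
  (empty)

Derivation:
After op 1 [order #1] market_sell(qty=2): fills=none; bids=[-] asks=[-]
After op 2 [order #2] limit_buy(price=96, qty=8): fills=none; bids=[#2:8@96] asks=[-]
After op 3 [order #3] market_sell(qty=7): fills=#2x#3:7@96; bids=[#2:1@96] asks=[-]
After op 4 [order #4] limit_sell(price=105, qty=6): fills=none; bids=[#2:1@96] asks=[#4:6@105]
After op 5 [order #5] limit_buy(price=103, qty=9): fills=none; bids=[#5:9@103 #2:1@96] asks=[#4:6@105]
After op 6 cancel(order #4): fills=none; bids=[#5:9@103 #2:1@96] asks=[-]
After op 7 cancel(order #5): fills=none; bids=[#2:1@96] asks=[-]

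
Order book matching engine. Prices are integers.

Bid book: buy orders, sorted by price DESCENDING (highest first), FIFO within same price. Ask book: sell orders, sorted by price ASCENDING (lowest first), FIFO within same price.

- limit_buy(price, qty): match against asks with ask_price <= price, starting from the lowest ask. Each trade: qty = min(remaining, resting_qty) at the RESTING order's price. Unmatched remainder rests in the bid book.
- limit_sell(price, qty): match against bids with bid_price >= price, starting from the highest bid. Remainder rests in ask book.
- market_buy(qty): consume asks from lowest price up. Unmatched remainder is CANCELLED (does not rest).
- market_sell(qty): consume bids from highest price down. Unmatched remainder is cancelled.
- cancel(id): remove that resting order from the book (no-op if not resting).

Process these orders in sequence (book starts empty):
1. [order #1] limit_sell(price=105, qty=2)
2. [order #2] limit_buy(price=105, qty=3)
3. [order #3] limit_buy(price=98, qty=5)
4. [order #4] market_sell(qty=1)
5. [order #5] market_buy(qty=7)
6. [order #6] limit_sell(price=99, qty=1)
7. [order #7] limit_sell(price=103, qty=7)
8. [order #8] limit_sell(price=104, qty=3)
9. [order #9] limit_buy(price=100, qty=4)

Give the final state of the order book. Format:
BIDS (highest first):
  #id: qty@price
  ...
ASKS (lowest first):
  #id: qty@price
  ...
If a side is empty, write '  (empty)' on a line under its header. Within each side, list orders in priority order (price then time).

After op 1 [order #1] limit_sell(price=105, qty=2): fills=none; bids=[-] asks=[#1:2@105]
After op 2 [order #2] limit_buy(price=105, qty=3): fills=#2x#1:2@105; bids=[#2:1@105] asks=[-]
After op 3 [order #3] limit_buy(price=98, qty=5): fills=none; bids=[#2:1@105 #3:5@98] asks=[-]
After op 4 [order #4] market_sell(qty=1): fills=#2x#4:1@105; bids=[#3:5@98] asks=[-]
After op 5 [order #5] market_buy(qty=7): fills=none; bids=[#3:5@98] asks=[-]
After op 6 [order #6] limit_sell(price=99, qty=1): fills=none; bids=[#3:5@98] asks=[#6:1@99]
After op 7 [order #7] limit_sell(price=103, qty=7): fills=none; bids=[#3:5@98] asks=[#6:1@99 #7:7@103]
After op 8 [order #8] limit_sell(price=104, qty=3): fills=none; bids=[#3:5@98] asks=[#6:1@99 #7:7@103 #8:3@104]
After op 9 [order #9] limit_buy(price=100, qty=4): fills=#9x#6:1@99; bids=[#9:3@100 #3:5@98] asks=[#7:7@103 #8:3@104]

Answer: BIDS (highest first):
  #9: 3@100
  #3: 5@98
ASKS (lowest first):
  #7: 7@103
  #8: 3@104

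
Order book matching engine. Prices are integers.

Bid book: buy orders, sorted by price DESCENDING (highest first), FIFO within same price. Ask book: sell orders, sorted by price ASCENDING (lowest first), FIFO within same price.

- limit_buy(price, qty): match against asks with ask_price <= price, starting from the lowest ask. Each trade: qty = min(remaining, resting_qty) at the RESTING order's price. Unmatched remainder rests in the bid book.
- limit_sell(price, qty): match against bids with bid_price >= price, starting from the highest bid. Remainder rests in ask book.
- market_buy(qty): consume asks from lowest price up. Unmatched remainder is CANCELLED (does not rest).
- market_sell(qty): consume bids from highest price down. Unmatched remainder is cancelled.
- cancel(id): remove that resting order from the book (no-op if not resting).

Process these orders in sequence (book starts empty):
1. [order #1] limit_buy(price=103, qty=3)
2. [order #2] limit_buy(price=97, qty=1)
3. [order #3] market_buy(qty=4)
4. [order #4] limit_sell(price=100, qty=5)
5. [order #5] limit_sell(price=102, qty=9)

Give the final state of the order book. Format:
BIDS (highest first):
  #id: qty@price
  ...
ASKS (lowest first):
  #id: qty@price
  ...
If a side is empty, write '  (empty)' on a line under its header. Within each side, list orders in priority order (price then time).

Answer: BIDS (highest first):
  #2: 1@97
ASKS (lowest first):
  #4: 2@100
  #5: 9@102

Derivation:
After op 1 [order #1] limit_buy(price=103, qty=3): fills=none; bids=[#1:3@103] asks=[-]
After op 2 [order #2] limit_buy(price=97, qty=1): fills=none; bids=[#1:3@103 #2:1@97] asks=[-]
After op 3 [order #3] market_buy(qty=4): fills=none; bids=[#1:3@103 #2:1@97] asks=[-]
After op 4 [order #4] limit_sell(price=100, qty=5): fills=#1x#4:3@103; bids=[#2:1@97] asks=[#4:2@100]
After op 5 [order #5] limit_sell(price=102, qty=9): fills=none; bids=[#2:1@97] asks=[#4:2@100 #5:9@102]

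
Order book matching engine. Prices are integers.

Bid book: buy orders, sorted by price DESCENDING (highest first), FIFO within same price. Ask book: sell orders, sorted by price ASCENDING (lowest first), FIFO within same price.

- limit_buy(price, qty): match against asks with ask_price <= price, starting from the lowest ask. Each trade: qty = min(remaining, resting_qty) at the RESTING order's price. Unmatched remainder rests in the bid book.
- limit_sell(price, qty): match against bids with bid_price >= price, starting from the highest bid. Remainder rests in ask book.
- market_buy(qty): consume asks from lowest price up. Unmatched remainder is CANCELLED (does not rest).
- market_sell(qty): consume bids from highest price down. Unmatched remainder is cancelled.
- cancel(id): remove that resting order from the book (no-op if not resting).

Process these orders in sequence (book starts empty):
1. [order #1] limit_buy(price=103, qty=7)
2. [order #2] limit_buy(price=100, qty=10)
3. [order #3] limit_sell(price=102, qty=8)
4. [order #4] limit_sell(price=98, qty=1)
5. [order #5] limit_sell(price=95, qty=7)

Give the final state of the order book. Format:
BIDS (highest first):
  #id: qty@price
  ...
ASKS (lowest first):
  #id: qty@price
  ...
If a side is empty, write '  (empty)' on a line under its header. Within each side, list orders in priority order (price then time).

Answer: BIDS (highest first):
  #2: 2@100
ASKS (lowest first):
  #3: 1@102

Derivation:
After op 1 [order #1] limit_buy(price=103, qty=7): fills=none; bids=[#1:7@103] asks=[-]
After op 2 [order #2] limit_buy(price=100, qty=10): fills=none; bids=[#1:7@103 #2:10@100] asks=[-]
After op 3 [order #3] limit_sell(price=102, qty=8): fills=#1x#3:7@103; bids=[#2:10@100] asks=[#3:1@102]
After op 4 [order #4] limit_sell(price=98, qty=1): fills=#2x#4:1@100; bids=[#2:9@100] asks=[#3:1@102]
After op 5 [order #5] limit_sell(price=95, qty=7): fills=#2x#5:7@100; bids=[#2:2@100] asks=[#3:1@102]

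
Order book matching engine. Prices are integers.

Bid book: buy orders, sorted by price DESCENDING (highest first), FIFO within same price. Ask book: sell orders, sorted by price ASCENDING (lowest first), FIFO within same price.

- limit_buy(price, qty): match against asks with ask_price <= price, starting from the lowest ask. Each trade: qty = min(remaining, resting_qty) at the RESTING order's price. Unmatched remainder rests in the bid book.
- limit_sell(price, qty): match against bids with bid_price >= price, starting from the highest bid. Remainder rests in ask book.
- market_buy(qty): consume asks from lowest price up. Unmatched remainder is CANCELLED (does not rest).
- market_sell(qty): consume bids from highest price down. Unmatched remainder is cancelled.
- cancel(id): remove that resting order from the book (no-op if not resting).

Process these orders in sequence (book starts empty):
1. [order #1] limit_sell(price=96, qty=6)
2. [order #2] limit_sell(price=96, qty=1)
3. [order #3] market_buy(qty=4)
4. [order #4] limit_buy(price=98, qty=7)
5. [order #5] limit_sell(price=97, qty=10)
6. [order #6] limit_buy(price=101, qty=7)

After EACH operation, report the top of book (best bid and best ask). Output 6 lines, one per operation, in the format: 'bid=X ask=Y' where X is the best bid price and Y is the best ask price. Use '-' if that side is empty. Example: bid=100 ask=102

Answer: bid=- ask=96
bid=- ask=96
bid=- ask=96
bid=98 ask=-
bid=- ask=97
bid=101 ask=-

Derivation:
After op 1 [order #1] limit_sell(price=96, qty=6): fills=none; bids=[-] asks=[#1:6@96]
After op 2 [order #2] limit_sell(price=96, qty=1): fills=none; bids=[-] asks=[#1:6@96 #2:1@96]
After op 3 [order #3] market_buy(qty=4): fills=#3x#1:4@96; bids=[-] asks=[#1:2@96 #2:1@96]
After op 4 [order #4] limit_buy(price=98, qty=7): fills=#4x#1:2@96 #4x#2:1@96; bids=[#4:4@98] asks=[-]
After op 5 [order #5] limit_sell(price=97, qty=10): fills=#4x#5:4@98; bids=[-] asks=[#5:6@97]
After op 6 [order #6] limit_buy(price=101, qty=7): fills=#6x#5:6@97; bids=[#6:1@101] asks=[-]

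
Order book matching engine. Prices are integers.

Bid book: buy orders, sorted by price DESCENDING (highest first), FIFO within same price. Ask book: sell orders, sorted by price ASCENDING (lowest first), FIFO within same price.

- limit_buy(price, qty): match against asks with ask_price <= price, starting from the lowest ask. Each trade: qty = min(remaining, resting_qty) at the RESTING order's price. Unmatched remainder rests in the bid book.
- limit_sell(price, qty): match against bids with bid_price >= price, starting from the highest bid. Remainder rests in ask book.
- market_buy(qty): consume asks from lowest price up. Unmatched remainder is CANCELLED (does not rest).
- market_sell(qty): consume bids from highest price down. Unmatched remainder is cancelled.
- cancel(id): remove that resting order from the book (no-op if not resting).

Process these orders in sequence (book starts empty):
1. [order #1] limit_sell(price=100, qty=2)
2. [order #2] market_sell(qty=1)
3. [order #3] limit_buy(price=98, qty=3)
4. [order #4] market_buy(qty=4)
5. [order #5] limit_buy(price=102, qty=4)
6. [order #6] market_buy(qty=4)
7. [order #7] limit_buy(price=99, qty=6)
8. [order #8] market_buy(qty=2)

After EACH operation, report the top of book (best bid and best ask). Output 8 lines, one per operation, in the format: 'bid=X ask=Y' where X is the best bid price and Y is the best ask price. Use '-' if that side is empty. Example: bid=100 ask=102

Answer: bid=- ask=100
bid=- ask=100
bid=98 ask=100
bid=98 ask=-
bid=102 ask=-
bid=102 ask=-
bid=102 ask=-
bid=102 ask=-

Derivation:
After op 1 [order #1] limit_sell(price=100, qty=2): fills=none; bids=[-] asks=[#1:2@100]
After op 2 [order #2] market_sell(qty=1): fills=none; bids=[-] asks=[#1:2@100]
After op 3 [order #3] limit_buy(price=98, qty=3): fills=none; bids=[#3:3@98] asks=[#1:2@100]
After op 4 [order #4] market_buy(qty=4): fills=#4x#1:2@100; bids=[#3:3@98] asks=[-]
After op 5 [order #5] limit_buy(price=102, qty=4): fills=none; bids=[#5:4@102 #3:3@98] asks=[-]
After op 6 [order #6] market_buy(qty=4): fills=none; bids=[#5:4@102 #3:3@98] asks=[-]
After op 7 [order #7] limit_buy(price=99, qty=6): fills=none; bids=[#5:4@102 #7:6@99 #3:3@98] asks=[-]
After op 8 [order #8] market_buy(qty=2): fills=none; bids=[#5:4@102 #7:6@99 #3:3@98] asks=[-]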